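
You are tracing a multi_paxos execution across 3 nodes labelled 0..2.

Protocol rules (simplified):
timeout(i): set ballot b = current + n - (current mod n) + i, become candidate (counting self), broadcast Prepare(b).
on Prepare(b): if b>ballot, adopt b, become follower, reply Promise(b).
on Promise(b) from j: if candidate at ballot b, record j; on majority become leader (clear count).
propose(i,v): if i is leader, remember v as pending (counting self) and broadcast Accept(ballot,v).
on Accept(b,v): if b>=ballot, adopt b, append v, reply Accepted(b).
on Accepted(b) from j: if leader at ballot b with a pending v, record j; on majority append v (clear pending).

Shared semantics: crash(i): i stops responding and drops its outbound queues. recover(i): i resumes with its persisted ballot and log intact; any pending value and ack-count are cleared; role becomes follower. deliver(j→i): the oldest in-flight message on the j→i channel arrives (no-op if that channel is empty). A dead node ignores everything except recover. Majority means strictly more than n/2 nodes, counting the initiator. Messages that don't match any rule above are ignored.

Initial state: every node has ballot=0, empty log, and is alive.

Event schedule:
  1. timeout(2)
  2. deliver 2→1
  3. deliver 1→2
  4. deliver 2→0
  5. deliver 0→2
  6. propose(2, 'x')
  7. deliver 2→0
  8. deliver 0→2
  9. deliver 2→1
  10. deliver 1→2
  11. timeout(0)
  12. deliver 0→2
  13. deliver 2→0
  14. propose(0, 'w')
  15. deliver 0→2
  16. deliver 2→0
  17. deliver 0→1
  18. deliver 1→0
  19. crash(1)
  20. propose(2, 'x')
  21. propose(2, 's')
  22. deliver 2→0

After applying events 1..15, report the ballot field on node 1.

5

after 1 — timeout(2): n2:cand/b5/[-]
after 2 — deliver 2→1: n1:foll/b5/[-]
after 3 — deliver 1→2: n2:lead/b5/[-]
after 4 — deliver 2→0: n0:foll/b5/[-]
after 5 — deliver 0→2: ·
after 6 — propose(2,'x'): ·
after 7 — deliver 2→0: n0:foll/b5/[x]
after 8 — deliver 0→2: n2:lead/b5/[x]
after 9 — deliver 2→1: n1:foll/b5/[x]
after 10 — deliver 1→2: ·
after 11 — timeout(0): n0:cand/b6/[x]
after 12 — deliver 0→2: n2:foll/b6/[x]
after 13 — deliver 2→0: n0:lead/b6/[x]
after 14 — propose(0,'w'): ·
after 15 — deliver 0→2: n2:foll/b6/[x,w]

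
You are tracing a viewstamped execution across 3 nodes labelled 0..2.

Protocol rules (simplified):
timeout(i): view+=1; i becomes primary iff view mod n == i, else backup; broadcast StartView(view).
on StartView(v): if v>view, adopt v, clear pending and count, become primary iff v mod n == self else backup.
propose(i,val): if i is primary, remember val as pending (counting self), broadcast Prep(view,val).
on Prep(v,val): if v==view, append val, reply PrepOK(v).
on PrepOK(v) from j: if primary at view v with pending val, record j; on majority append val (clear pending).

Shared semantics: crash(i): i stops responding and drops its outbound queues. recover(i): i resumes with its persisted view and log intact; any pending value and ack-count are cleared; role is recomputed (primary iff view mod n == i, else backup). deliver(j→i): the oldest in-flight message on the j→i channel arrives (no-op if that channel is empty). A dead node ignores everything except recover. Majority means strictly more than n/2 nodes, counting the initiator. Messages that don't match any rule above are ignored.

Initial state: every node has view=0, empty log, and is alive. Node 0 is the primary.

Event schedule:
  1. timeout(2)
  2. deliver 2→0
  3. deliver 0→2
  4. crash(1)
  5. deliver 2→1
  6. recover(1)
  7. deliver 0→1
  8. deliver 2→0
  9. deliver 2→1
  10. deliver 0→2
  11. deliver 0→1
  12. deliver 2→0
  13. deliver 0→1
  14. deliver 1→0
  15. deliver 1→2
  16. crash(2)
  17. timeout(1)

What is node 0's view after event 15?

1

[1] timeout(2) → N2(back v1 [-])
[2] deliver 2→0 → N0(back v1 [-])
[3] deliver 0→2 → ∅
[4] crash(1) → N1(✗back v0 [-])
[5] deliver 2→1 → ∅
[6] recover(1) → N1(back v0 [-])
[7] deliver 0→1 → ∅
[8] deliver 2→0 → ∅
[9] deliver 2→1 → N1(prim v1 [-])
[10] deliver 0→2 → ∅
[11] deliver 0→1 → ∅
[12] deliver 2→0 → ∅
[13] deliver 0→1 → ∅
[14] deliver 1→0 → ∅
[15] deliver 1→2 → ∅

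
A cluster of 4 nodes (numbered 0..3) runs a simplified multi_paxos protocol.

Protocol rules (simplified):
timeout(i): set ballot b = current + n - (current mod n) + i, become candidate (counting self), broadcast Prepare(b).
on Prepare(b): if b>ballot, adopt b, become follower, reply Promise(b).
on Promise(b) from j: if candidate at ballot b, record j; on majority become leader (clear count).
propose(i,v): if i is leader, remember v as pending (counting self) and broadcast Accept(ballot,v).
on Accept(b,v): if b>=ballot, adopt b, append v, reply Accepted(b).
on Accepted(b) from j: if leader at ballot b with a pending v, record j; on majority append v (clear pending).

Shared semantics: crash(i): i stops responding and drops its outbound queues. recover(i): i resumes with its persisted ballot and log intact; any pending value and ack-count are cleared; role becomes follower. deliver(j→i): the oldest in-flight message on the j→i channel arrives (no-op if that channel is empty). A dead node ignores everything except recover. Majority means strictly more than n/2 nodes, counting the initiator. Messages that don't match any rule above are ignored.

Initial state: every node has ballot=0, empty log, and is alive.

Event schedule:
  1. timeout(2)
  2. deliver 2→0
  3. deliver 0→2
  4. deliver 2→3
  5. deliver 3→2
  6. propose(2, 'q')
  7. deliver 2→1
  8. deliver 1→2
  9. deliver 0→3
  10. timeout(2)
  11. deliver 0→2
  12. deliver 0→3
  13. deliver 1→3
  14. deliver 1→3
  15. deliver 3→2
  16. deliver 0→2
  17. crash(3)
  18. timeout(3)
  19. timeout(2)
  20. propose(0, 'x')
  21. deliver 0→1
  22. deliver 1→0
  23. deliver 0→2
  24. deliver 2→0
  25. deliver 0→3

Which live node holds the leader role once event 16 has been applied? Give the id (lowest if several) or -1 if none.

[1] timeout(2) → N2(cand b6 [-])
[2] deliver 2→0 → N0(foll b6 [-])
[3] deliver 0→2 → ∅
[4] deliver 2→3 → N3(foll b6 [-])
[5] deliver 3→2 → N2(lead b6 [-])
[6] propose(2,'q') → ∅
[7] deliver 2→1 → N1(foll b6 [-])
[8] deliver 1→2 → ∅
[9] deliver 0→3 → ∅
[10] timeout(2) → N2(cand b10 [-])
[11] deliver 0→2 → ∅
[12] deliver 0→3 → ∅
[13] deliver 1→3 → ∅
[14] deliver 1→3 → ∅
[15] deliver 3→2 → ∅
[16] deliver 0→2 → ∅

-1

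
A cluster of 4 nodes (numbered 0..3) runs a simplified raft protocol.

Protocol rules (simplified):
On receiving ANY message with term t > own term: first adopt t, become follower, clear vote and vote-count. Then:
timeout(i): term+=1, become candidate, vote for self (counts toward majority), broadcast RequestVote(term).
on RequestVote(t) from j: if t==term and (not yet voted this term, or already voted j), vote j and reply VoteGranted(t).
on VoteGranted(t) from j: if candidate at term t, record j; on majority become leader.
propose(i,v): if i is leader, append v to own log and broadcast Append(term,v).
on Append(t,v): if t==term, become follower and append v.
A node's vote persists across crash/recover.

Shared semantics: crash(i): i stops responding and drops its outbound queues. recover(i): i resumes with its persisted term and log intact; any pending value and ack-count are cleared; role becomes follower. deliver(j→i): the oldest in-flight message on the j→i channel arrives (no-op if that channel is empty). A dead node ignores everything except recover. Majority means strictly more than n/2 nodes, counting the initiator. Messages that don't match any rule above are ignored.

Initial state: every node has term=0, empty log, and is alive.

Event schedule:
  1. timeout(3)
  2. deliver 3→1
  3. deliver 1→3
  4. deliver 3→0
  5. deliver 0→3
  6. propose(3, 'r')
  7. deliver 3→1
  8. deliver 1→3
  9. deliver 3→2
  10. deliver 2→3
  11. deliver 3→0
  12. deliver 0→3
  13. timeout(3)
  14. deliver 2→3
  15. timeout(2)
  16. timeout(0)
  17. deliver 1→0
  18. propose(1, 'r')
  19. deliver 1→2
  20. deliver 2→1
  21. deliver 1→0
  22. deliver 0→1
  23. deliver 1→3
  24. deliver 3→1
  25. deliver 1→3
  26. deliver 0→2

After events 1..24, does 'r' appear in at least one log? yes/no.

yes

e1 timeout(3): 3[cand,t=1,-]
e2 deliver 3→1: 1[foll,t=1,-]
e3 deliver 1→3: ·
e4 deliver 3→0: 0[foll,t=1,-]
e5 deliver 0→3: 3[lead,t=1,-]
e6 propose(3,'r'): 3[lead,t=1,r]
e7 deliver 3→1: 1[foll,t=1,r]
e8 deliver 1→3: ·
e9 deliver 3→2: 2[foll,t=1,-]
e10 deliver 2→3: ·
e11 deliver 3→0: 0[foll,t=1,r]
e12 deliver 0→3: ·
e13 timeout(3): 3[cand,t=2,r]
e14 deliver 2→3: ·
e15 timeout(2): 2[cand,t=2,-]
e16 timeout(0): 0[cand,t=2,r]
e17 deliver 1→0: ·
e18 propose(1,'r'): ·
e19 deliver 1→2: ·
e20 deliver 2→1: 1[foll,t=2,r]
e21 deliver 1→0: ·
e22 deliver 0→1: ·
e23 deliver 1→3: ·
e24 deliver 3→1: ·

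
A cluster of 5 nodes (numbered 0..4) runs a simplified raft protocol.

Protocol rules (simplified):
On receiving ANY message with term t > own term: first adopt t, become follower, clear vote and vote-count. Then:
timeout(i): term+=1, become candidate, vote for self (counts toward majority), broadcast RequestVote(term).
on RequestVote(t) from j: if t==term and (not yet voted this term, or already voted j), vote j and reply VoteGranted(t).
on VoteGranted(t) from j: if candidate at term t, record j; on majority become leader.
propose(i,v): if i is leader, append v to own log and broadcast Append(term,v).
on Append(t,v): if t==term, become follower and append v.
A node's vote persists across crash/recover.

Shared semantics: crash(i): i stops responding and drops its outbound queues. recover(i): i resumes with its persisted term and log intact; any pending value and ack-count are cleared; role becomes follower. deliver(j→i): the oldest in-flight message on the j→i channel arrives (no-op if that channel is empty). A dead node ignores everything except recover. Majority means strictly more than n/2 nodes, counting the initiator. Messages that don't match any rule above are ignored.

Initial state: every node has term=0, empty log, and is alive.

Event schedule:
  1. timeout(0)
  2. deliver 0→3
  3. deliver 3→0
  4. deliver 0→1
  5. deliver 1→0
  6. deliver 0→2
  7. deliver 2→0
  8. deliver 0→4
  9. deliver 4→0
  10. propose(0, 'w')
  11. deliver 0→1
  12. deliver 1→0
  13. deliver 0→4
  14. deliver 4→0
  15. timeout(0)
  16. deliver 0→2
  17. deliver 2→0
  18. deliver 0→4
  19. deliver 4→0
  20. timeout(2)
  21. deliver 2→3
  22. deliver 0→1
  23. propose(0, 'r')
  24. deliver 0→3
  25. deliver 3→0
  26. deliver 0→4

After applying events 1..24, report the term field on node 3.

after 1 — timeout(0): n0:cand/t1/[-]
after 2 — deliver 0→3: n3:foll/t1/[-]
after 3 — deliver 3→0: ·
after 4 — deliver 0→1: n1:foll/t1/[-]
after 5 — deliver 1→0: n0:lead/t1/[-]
after 6 — deliver 0→2: n2:foll/t1/[-]
after 7 — deliver 2→0: ·
after 8 — deliver 0→4: n4:foll/t1/[-]
after 9 — deliver 4→0: ·
after 10 — propose(0,'w'): n0:lead/t1/[w]
after 11 — deliver 0→1: n1:foll/t1/[w]
after 12 — deliver 1→0: ·
after 13 — deliver 0→4: n4:foll/t1/[w]
after 14 — deliver 4→0: ·
after 15 — timeout(0): n0:cand/t2/[w]
after 16 — deliver 0→2: n2:foll/t1/[w]
after 17 — deliver 2→0: ·
after 18 — deliver 0→4: n4:foll/t2/[w]
after 19 — deliver 4→0: ·
after 20 — timeout(2): n2:cand/t2/[w]
after 21 — deliver 2→3: n3:foll/t2/[-]
after 22 — deliver 0→1: n1:foll/t2/[w]
after 23 — propose(0,'r'): ·
after 24 — deliver 0→3: ·

2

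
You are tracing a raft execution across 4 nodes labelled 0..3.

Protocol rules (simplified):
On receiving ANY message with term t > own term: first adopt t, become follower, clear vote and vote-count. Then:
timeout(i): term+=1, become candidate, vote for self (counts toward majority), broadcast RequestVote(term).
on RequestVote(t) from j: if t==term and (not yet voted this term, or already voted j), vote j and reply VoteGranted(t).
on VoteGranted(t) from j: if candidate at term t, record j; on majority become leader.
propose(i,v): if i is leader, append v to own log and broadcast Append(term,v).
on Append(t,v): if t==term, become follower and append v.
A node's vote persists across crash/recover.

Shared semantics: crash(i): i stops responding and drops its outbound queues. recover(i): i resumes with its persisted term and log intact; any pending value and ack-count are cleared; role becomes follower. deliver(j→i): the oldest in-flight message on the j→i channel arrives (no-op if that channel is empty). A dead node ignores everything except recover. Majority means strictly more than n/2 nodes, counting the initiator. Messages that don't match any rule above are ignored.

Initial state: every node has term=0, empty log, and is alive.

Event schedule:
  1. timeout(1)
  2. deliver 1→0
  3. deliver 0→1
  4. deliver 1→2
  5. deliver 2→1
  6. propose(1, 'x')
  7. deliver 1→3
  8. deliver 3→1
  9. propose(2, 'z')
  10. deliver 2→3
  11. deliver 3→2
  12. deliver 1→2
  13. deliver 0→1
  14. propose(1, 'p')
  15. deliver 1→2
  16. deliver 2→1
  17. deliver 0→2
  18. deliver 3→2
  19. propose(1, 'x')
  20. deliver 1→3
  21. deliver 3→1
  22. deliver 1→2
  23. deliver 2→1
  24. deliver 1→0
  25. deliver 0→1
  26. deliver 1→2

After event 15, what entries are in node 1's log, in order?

x,p

after 1 — timeout(1): n1:cand/t1/[-]
after 2 — deliver 1→0: n0:foll/t1/[-]
after 3 — deliver 0→1: ·
after 4 — deliver 1→2: n2:foll/t1/[-]
after 5 — deliver 2→1: n1:lead/t1/[-]
after 6 — propose(1,'x'): n1:lead/t1/[x]
after 7 — deliver 1→3: n3:foll/t1/[-]
after 8 — deliver 3→1: ·
after 9 — propose(2,'z'): ·
after 10 — deliver 2→3: ·
after 11 — deliver 3→2: ·
after 12 — deliver 1→2: n2:foll/t1/[x]
after 13 — deliver 0→1: ·
after 14 — propose(1,'p'): n1:lead/t1/[x,p]
after 15 — deliver 1→2: n2:foll/t1/[x,p]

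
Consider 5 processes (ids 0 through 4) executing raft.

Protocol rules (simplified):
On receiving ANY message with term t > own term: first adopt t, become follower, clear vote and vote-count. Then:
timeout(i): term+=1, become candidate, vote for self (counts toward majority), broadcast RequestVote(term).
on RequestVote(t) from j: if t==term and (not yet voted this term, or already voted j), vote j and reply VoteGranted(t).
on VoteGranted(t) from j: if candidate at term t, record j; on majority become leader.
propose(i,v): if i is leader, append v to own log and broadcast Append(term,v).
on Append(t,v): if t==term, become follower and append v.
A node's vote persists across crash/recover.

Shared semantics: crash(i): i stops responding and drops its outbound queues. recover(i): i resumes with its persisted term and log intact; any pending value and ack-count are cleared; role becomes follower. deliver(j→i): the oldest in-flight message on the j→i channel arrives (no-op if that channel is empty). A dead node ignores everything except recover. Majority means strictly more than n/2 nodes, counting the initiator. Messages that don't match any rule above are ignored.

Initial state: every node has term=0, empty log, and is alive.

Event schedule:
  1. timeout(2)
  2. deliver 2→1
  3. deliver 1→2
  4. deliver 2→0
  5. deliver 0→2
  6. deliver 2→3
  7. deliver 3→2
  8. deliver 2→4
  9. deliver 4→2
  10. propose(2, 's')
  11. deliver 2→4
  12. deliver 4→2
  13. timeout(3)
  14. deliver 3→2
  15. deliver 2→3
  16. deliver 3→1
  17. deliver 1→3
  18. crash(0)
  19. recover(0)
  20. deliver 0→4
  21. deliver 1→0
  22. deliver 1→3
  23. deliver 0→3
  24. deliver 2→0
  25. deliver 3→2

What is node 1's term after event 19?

e1 timeout(2): 2[cand,t=1,-]
e2 deliver 2→1: 1[foll,t=1,-]
e3 deliver 1→2: ·
e4 deliver 2→0: 0[foll,t=1,-]
e5 deliver 0→2: 2[lead,t=1,-]
e6 deliver 2→3: 3[foll,t=1,-]
e7 deliver 3→2: ·
e8 deliver 2→4: 4[foll,t=1,-]
e9 deliver 4→2: ·
e10 propose(2,'s'): 2[lead,t=1,s]
e11 deliver 2→4: 4[foll,t=1,s]
e12 deliver 4→2: ·
e13 timeout(3): 3[cand,t=2,-]
e14 deliver 3→2: 2[foll,t=2,s]
e15 deliver 2→3: ·
e16 deliver 3→1: 1[foll,t=2,-]
e17 deliver 1→3: ·
e18 crash(0): 0[✗foll,t=1,-]
e19 recover(0): 0[foll,t=1,-]

2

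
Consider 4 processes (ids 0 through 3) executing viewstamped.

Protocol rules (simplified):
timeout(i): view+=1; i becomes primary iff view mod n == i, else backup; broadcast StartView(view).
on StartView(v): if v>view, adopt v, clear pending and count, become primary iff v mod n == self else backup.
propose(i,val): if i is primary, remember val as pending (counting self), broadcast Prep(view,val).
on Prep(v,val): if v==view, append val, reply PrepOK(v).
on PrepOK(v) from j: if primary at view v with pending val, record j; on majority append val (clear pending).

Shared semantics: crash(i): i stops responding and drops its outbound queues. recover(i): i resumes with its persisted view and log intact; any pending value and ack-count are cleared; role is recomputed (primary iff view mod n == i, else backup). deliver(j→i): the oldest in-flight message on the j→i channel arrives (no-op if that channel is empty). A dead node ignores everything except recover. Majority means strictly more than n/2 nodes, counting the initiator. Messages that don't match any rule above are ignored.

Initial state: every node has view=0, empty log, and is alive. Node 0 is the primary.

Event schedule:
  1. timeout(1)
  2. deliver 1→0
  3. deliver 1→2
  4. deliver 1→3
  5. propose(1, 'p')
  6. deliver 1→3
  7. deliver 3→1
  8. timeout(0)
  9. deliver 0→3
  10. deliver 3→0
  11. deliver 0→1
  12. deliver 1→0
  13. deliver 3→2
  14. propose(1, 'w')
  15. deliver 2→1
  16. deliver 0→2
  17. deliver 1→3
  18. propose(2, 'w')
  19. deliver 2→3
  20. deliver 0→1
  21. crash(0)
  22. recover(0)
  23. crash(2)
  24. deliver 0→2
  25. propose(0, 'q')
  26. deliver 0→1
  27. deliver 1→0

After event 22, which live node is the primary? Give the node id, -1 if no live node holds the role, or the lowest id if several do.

2

e1 timeout(1): 1[prim,v=1,-]
e2 deliver 1→0: 0[back,v=1,-]
e3 deliver 1→2: 2[back,v=1,-]
e4 deliver 1→3: 3[back,v=1,-]
e5 propose(1,'p'): ·
e6 deliver 1→3: 3[back,v=1,p]
e7 deliver 3→1: ·
e8 timeout(0): 0[back,v=2,-]
e9 deliver 0→3: 3[back,v=2,p]
e10 deliver 3→0: ·
e11 deliver 0→1: 1[back,v=2,-]
e12 deliver 1→0: ·
e13 deliver 3→2: ·
e14 propose(1,'w'): ·
e15 deliver 2→1: ·
e16 deliver 0→2: 2[prim,v=2,-]
e17 deliver 1→3: ·
e18 propose(2,'w'): ·
e19 deliver 2→3: 3[back,v=2,p,w]
e20 deliver 0→1: ·
e21 crash(0): 0[✗back,v=2,-]
e22 recover(0): 0[back,v=2,-]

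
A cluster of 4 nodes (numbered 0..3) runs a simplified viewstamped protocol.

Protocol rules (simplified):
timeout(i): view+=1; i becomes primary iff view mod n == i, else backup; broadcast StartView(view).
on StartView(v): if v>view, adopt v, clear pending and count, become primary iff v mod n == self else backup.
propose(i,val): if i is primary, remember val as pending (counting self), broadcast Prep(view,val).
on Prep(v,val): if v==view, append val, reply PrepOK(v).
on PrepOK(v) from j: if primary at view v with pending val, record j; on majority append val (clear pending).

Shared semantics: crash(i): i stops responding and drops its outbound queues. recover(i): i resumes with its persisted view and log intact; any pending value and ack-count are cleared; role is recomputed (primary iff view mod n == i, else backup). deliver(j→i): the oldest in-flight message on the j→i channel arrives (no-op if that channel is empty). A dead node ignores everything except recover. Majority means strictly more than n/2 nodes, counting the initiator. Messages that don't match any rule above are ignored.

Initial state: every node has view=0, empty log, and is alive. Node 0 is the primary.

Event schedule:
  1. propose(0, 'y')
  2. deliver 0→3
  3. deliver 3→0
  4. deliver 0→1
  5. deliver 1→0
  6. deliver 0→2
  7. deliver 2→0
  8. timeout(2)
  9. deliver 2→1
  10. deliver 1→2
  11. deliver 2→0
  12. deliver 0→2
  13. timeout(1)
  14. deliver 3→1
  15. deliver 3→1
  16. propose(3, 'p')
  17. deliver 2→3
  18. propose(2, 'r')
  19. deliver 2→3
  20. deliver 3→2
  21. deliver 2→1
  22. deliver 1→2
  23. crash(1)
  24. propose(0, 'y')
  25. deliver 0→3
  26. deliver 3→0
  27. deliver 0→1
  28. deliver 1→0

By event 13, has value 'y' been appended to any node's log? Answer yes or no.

yes

e1 propose(0,'y'): ·
e2 deliver 0→3: 3[back,v=0,y]
e3 deliver 3→0: ·
e4 deliver 0→1: 1[back,v=0,y]
e5 deliver 1→0: 0[prim,v=0,y]
e6 deliver 0→2: 2[back,v=0,y]
e7 deliver 2→0: ·
e8 timeout(2): 2[back,v=1,y]
e9 deliver 2→1: 1[prim,v=1,y]
e10 deliver 1→2: ·
e11 deliver 2→0: 0[back,v=1,y]
e12 deliver 0→2: ·
e13 timeout(1): 1[back,v=2,y]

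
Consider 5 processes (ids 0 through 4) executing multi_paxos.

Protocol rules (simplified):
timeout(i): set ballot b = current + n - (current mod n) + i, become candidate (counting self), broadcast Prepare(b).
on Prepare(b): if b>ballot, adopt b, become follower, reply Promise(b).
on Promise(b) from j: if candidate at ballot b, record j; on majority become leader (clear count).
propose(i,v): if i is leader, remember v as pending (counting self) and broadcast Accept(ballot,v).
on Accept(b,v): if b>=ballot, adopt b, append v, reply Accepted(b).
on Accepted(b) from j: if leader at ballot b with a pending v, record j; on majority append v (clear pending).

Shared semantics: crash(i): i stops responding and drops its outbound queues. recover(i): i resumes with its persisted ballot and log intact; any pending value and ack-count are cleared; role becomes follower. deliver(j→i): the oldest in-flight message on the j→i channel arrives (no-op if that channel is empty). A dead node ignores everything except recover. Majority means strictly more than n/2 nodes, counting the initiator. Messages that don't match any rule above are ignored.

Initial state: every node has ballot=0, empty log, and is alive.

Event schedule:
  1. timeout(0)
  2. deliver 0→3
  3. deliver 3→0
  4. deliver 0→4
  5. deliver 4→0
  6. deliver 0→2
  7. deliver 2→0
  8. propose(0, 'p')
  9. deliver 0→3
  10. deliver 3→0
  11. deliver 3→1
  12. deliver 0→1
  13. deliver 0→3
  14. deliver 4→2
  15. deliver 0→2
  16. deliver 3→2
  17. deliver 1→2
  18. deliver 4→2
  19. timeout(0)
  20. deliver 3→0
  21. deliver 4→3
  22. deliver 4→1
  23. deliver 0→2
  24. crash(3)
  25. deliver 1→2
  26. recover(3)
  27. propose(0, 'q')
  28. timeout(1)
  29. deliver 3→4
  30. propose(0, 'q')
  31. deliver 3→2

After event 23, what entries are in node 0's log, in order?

empty

step 1 timeout(0): 0={cand,b=5,log=-}
step 2 deliver 0→3: 3={foll,b=5,log=-}
step 3 deliver 3→0: —
step 4 deliver 0→4: 4={foll,b=5,log=-}
step 5 deliver 4→0: 0={lead,b=5,log=-}
step 6 deliver 0→2: 2={foll,b=5,log=-}
step 7 deliver 2→0: —
step 8 propose(0,'p'): —
step 9 deliver 0→3: 3={foll,b=5,log=p}
step 10 deliver 3→0: —
step 11 deliver 3→1: —
step 12 deliver 0→1: 1={foll,b=5,log=-}
step 13 deliver 0→3: —
step 14 deliver 4→2: —
step 15 deliver 0→2: 2={foll,b=5,log=p}
step 16 deliver 3→2: —
step 17 deliver 1→2: —
step 18 deliver 4→2: —
step 19 timeout(0): 0={cand,b=10,log=-}
step 20 deliver 3→0: —
step 21 deliver 4→3: —
step 22 deliver 4→1: —
step 23 deliver 0→2: 2={foll,b=10,log=p}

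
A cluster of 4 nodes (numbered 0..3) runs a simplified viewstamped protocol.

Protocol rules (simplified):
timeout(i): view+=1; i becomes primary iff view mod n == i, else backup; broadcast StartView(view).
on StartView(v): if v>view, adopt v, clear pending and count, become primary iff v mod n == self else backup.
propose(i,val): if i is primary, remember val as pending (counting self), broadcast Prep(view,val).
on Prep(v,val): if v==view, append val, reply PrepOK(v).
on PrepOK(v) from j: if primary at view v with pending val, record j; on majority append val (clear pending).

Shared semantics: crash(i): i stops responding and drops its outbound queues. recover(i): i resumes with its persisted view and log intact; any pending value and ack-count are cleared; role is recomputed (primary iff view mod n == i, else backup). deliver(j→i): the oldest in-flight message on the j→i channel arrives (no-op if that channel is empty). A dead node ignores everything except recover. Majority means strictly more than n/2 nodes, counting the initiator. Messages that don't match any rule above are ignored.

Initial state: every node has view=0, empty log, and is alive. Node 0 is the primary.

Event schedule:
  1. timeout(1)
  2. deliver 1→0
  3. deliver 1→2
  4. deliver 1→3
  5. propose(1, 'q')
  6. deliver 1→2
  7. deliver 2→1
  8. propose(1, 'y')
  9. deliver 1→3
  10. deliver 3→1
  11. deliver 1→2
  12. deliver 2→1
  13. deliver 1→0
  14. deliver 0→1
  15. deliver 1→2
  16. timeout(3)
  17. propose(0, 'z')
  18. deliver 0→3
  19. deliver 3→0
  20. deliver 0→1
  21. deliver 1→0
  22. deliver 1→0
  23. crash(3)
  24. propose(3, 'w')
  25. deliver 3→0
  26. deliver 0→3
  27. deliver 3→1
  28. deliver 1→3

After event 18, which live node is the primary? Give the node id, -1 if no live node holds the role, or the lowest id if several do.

1

[1] timeout(1) → N1(prim v1 [-])
[2] deliver 1→0 → N0(back v1 [-])
[3] deliver 1→2 → N2(back v1 [-])
[4] deliver 1→3 → N3(back v1 [-])
[5] propose(1,'q') → ∅
[6] deliver 1→2 → N2(back v1 [q])
[7] deliver 2→1 → ∅
[8] propose(1,'y') → ∅
[9] deliver 1→3 → N3(back v1 [q])
[10] deliver 3→1 → ∅
[11] deliver 1→2 → N2(back v1 [q,y])
[12] deliver 2→1 → N1(prim v1 [y])
[13] deliver 1→0 → N0(back v1 [q])
[14] deliver 0→1 → ∅
[15] deliver 1→2 → ∅
[16] timeout(3) → N3(back v2 [q])
[17] propose(0,'z') → ∅
[18] deliver 0→3 → ∅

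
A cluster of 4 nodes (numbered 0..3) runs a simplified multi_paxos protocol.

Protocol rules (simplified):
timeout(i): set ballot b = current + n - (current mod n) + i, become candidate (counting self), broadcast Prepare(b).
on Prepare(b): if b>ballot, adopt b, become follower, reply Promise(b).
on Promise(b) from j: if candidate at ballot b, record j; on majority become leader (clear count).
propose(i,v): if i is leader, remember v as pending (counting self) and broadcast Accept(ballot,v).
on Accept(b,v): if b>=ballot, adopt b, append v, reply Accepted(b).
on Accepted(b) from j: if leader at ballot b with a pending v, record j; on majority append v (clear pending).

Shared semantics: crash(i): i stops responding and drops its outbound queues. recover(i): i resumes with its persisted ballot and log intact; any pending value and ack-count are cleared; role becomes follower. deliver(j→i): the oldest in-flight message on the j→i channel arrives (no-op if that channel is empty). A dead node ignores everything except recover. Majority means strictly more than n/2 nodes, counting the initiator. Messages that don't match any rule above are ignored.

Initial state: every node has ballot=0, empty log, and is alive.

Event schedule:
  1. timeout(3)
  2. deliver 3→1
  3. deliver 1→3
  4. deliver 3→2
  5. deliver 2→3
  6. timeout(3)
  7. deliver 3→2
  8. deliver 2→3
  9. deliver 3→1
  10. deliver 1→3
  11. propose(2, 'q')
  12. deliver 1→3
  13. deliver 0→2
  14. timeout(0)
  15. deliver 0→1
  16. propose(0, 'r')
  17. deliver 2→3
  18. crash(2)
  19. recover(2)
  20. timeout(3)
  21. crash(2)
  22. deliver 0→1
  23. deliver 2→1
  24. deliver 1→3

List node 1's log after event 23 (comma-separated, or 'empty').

1. timeout(3):  <3:cand b7 ->
2. deliver 3→1:  <1:foll b7 ->
3. deliver 1→3:  nop
4. deliver 3→2:  <2:foll b7 ->
5. deliver 2→3:  <3:lead b7 ->
6. timeout(3):  <3:cand b11 ->
7. deliver 3→2:  <2:foll b11 ->
8. deliver 2→3:  nop
9. deliver 3→1:  <1:foll b11 ->
10. deliver 1→3:  <3:lead b11 ->
11. propose(2,'q'):  nop
12. deliver 1→3:  nop
13. deliver 0→2:  nop
14. timeout(0):  <0:cand b4 ->
15. deliver 0→1:  nop
16. propose(0,'r'):  nop
17. deliver 2→3:  nop
18. crash(2):  <2:✗foll b11 ->
19. recover(2):  <2:foll b11 ->
20. timeout(3):  <3:cand b15 ->
21. crash(2):  <2:✗foll b11 ->
22. deliver 0→1:  nop
23. deliver 2→1:  nop

empty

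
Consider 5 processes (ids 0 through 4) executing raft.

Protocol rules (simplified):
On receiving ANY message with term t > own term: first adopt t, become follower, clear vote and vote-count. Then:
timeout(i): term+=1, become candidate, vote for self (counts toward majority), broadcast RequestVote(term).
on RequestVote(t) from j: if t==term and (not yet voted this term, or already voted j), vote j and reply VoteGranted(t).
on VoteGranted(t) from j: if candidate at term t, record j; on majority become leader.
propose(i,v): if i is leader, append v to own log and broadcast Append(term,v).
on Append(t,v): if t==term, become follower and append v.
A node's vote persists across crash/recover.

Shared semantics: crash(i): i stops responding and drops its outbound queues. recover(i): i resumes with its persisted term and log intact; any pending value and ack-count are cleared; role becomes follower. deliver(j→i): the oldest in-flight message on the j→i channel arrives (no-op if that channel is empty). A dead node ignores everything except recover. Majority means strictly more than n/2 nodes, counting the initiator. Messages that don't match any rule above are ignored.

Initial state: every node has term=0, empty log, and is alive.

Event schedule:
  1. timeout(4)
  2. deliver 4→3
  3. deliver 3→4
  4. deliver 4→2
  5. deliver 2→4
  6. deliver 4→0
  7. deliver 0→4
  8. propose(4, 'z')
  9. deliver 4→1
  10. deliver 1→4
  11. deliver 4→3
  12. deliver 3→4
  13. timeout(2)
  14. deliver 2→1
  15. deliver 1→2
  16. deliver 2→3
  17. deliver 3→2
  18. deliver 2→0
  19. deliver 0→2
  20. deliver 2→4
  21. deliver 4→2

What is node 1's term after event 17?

after 1 — timeout(4): n4:cand/t1/[-]
after 2 — deliver 4→3: n3:foll/t1/[-]
after 3 — deliver 3→4: ·
after 4 — deliver 4→2: n2:foll/t1/[-]
after 5 — deliver 2→4: n4:lead/t1/[-]
after 6 — deliver 4→0: n0:foll/t1/[-]
after 7 — deliver 0→4: ·
after 8 — propose(4,'z'): n4:lead/t1/[z]
after 9 — deliver 4→1: n1:foll/t1/[-]
after 10 — deliver 1→4: ·
after 11 — deliver 4→3: n3:foll/t1/[z]
after 12 — deliver 3→4: ·
after 13 — timeout(2): n2:cand/t2/[-]
after 14 — deliver 2→1: n1:foll/t2/[-]
after 15 — deliver 1→2: ·
after 16 — deliver 2→3: n3:foll/t2/[z]
after 17 — deliver 3→2: n2:lead/t2/[-]

2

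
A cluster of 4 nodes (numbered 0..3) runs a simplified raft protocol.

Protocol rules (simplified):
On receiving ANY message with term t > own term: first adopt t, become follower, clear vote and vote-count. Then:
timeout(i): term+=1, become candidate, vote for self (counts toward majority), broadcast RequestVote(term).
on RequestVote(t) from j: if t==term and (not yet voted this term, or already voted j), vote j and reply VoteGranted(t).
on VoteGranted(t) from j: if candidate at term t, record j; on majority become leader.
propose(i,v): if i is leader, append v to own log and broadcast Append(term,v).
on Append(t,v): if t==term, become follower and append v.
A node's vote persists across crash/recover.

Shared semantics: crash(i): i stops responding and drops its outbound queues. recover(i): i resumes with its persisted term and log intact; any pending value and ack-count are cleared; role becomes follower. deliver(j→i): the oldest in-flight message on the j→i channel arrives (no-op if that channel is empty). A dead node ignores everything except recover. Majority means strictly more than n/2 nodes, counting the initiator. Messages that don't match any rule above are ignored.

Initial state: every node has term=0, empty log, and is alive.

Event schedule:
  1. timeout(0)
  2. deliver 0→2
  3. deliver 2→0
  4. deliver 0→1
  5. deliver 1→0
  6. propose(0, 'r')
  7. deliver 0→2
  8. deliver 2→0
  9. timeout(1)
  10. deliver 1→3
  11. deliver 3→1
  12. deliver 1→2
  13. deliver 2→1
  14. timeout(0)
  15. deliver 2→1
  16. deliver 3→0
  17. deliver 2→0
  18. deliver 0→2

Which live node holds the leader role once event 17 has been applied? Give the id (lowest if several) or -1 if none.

1

1. timeout(0):  <0:cand t1 ->
2. deliver 0→2:  <2:foll t1 ->
3. deliver 2→0:  nop
4. deliver 0→1:  <1:foll t1 ->
5. deliver 1→0:  <0:lead t1 ->
6. propose(0,'r'):  <0:lead t1 r>
7. deliver 0→2:  <2:foll t1 r>
8. deliver 2→0:  nop
9. timeout(1):  <1:cand t2 ->
10. deliver 1→3:  <3:foll t2 ->
11. deliver 3→1:  nop
12. deliver 1→2:  <2:foll t2 r>
13. deliver 2→1:  <1:lead t2 ->
14. timeout(0):  <0:cand t2 r>
15. deliver 2→1:  nop
16. deliver 3→0:  nop
17. deliver 2→0:  nop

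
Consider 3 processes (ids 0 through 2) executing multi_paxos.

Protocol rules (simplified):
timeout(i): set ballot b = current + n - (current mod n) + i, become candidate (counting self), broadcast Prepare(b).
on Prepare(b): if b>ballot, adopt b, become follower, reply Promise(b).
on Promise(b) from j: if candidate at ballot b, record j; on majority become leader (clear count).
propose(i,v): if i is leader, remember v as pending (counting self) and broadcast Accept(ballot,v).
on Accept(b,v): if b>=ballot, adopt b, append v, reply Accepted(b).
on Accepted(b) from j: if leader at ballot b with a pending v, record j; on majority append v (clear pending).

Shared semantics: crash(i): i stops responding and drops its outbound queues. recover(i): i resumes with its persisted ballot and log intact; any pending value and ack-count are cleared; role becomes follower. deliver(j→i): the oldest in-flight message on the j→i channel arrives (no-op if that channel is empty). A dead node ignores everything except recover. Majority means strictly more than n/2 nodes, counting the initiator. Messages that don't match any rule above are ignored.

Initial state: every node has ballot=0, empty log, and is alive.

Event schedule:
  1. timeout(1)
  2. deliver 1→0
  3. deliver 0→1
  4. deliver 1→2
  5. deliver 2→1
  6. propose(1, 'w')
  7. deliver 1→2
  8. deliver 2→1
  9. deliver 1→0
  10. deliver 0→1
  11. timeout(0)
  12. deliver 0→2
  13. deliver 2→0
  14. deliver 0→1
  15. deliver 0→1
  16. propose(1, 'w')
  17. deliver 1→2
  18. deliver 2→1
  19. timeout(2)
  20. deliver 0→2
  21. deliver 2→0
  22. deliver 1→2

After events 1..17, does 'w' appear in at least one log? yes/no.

e1 timeout(1): 1[cand,b=4,-]
e2 deliver 1→0: 0[foll,b=4,-]
e3 deliver 0→1: 1[lead,b=4,-]
e4 deliver 1→2: 2[foll,b=4,-]
e5 deliver 2→1: ·
e6 propose(1,'w'): ·
e7 deliver 1→2: 2[foll,b=4,w]
e8 deliver 2→1: 1[lead,b=4,w]
e9 deliver 1→0: 0[foll,b=4,w]
e10 deliver 0→1: ·
e11 timeout(0): 0[cand,b=6,w]
e12 deliver 0→2: 2[foll,b=6,w]
e13 deliver 2→0: 0[lead,b=6,w]
e14 deliver 0→1: 1[foll,b=6,w]
e15 deliver 0→1: ·
e16 propose(1,'w'): ·
e17 deliver 1→2: ·

yes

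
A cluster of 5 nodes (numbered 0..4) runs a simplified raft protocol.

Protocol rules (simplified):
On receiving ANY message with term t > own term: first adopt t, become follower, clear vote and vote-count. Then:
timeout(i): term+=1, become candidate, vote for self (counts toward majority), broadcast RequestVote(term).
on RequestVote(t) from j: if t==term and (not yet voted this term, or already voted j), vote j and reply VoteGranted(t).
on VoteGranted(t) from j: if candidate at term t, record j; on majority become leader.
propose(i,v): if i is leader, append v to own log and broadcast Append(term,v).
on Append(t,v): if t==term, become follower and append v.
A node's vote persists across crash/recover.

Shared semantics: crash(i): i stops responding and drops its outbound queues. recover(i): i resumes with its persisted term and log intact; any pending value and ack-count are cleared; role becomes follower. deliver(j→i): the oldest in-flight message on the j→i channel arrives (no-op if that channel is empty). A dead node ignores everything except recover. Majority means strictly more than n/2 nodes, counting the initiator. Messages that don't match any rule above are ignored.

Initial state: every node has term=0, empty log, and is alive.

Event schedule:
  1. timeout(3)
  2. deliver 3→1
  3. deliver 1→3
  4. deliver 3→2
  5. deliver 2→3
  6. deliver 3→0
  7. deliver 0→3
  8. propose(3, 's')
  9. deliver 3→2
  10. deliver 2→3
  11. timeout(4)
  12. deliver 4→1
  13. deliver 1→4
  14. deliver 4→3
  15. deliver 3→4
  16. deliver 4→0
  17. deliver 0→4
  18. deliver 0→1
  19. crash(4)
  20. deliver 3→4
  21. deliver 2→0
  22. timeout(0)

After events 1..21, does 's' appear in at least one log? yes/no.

step 1 timeout(3): 3={cand,t=1,log=-}
step 2 deliver 3→1: 1={foll,t=1,log=-}
step 3 deliver 1→3: —
step 4 deliver 3→2: 2={foll,t=1,log=-}
step 5 deliver 2→3: 3={lead,t=1,log=-}
step 6 deliver 3→0: 0={foll,t=1,log=-}
step 7 deliver 0→3: —
step 8 propose(3,'s'): 3={lead,t=1,log=s}
step 9 deliver 3→2: 2={foll,t=1,log=s}
step 10 deliver 2→3: —
step 11 timeout(4): 4={cand,t=1,log=-}
step 12 deliver 4→1: —
step 13 deliver 1→4: —
step 14 deliver 4→3: —
step 15 deliver 3→4: —
step 16 deliver 4→0: —
step 17 deliver 0→4: —
step 18 deliver 0→1: —
step 19 crash(4): 4={✗cand,t=1,log=-}
step 20 deliver 3→4: —
step 21 deliver 2→0: —

yes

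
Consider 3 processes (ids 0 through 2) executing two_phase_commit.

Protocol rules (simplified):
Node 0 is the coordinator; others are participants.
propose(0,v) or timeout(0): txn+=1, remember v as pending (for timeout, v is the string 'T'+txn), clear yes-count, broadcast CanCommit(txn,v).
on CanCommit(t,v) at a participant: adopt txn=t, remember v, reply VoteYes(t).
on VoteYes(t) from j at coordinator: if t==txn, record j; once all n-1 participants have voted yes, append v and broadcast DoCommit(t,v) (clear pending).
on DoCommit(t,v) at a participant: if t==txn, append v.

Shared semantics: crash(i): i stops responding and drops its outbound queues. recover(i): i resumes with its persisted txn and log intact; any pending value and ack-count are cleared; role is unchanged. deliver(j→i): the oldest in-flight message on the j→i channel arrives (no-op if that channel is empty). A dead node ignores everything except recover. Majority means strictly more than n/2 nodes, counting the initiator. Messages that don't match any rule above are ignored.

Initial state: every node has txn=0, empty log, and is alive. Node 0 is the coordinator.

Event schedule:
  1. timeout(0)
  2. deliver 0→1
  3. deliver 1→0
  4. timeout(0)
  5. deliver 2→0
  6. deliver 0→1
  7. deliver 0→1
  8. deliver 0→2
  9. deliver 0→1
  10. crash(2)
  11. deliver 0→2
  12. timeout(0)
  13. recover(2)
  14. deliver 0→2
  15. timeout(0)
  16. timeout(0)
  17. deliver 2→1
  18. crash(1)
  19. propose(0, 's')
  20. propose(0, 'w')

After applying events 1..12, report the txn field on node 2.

1

[1] timeout(0) → N0(coor t1 [-])
[2] deliver 0→1 → N1(part t1 [-])
[3] deliver 1→0 → ∅
[4] timeout(0) → N0(coor t2 [-])
[5] deliver 2→0 → ∅
[6] deliver 0→1 → N1(part t2 [-])
[7] deliver 0→1 → ∅
[8] deliver 0→2 → N2(part t1 [-])
[9] deliver 0→1 → ∅
[10] crash(2) → N2(✗part t1 [-])
[11] deliver 0→2 → ∅
[12] timeout(0) → N0(coor t3 [-])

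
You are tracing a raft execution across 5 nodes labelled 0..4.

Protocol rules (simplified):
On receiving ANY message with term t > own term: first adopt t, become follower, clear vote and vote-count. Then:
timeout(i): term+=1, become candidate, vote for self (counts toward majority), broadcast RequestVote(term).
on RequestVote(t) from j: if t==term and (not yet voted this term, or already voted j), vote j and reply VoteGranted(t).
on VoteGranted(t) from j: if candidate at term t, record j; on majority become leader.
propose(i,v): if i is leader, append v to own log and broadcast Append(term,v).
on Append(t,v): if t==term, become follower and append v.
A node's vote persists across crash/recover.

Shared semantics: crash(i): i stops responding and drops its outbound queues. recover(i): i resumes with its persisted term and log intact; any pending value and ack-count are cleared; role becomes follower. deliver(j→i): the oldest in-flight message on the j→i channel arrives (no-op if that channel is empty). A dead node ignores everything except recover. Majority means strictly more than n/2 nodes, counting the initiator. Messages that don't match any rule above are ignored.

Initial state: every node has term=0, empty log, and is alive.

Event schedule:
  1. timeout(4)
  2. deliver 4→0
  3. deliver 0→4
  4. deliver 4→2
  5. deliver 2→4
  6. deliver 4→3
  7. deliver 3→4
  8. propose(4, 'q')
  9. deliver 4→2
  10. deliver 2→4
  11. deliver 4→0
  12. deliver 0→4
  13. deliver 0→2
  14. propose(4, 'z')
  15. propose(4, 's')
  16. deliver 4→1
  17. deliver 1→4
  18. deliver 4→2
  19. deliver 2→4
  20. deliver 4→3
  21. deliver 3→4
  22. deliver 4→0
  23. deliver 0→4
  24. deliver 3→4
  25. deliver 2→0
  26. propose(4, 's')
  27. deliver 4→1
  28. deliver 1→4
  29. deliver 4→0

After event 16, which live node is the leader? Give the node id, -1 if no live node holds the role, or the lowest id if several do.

1. timeout(4):  <4:cand t1 ->
2. deliver 4→0:  <0:foll t1 ->
3. deliver 0→4:  nop
4. deliver 4→2:  <2:foll t1 ->
5. deliver 2→4:  <4:lead t1 ->
6. deliver 4→3:  <3:foll t1 ->
7. deliver 3→4:  nop
8. propose(4,'q'):  <4:lead t1 q>
9. deliver 4→2:  <2:foll t1 q>
10. deliver 2→4:  nop
11. deliver 4→0:  <0:foll t1 q>
12. deliver 0→4:  nop
13. deliver 0→2:  nop
14. propose(4,'z'):  <4:lead t1 q,z>
15. propose(4,'s'):  <4:lead t1 q,z,s>
16. deliver 4→1:  <1:foll t1 ->

4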